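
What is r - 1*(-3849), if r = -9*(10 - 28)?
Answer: 4011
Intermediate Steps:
r = 162 (r = -9*(-18) = 162)
r - 1*(-3849) = 162 - 1*(-3849) = 162 + 3849 = 4011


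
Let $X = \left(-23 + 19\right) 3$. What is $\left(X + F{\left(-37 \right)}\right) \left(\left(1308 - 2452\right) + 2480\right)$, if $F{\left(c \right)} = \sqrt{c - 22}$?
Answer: $-16032 + 1336 i \sqrt{59} \approx -16032.0 + 10262.0 i$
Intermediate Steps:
$X = -12$ ($X = \left(-4\right) 3 = -12$)
$F{\left(c \right)} = \sqrt{-22 + c}$
$\left(X + F{\left(-37 \right)}\right) \left(\left(1308 - 2452\right) + 2480\right) = \left(-12 + \sqrt{-22 - 37}\right) \left(\left(1308 - 2452\right) + 2480\right) = \left(-12 + \sqrt{-59}\right) \left(\left(1308 - 2452\right) + 2480\right) = \left(-12 + i \sqrt{59}\right) \left(-1144 + 2480\right) = \left(-12 + i \sqrt{59}\right) 1336 = -16032 + 1336 i \sqrt{59}$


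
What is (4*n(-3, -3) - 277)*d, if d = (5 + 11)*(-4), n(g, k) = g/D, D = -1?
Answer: 16960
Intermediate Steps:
n(g, k) = -g (n(g, k) = g/(-1) = g*(-1) = -g)
d = -64 (d = 16*(-4) = -64)
(4*n(-3, -3) - 277)*d = (4*(-1*(-3)) - 277)*(-64) = (4*3 - 277)*(-64) = (12 - 277)*(-64) = -265*(-64) = 16960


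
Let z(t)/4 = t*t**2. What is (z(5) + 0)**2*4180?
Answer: 1045000000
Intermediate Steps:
z(t) = 4*t**3 (z(t) = 4*(t*t**2) = 4*t**3)
(z(5) + 0)**2*4180 = (4*5**3 + 0)**2*4180 = (4*125 + 0)**2*4180 = (500 + 0)**2*4180 = 500**2*4180 = 250000*4180 = 1045000000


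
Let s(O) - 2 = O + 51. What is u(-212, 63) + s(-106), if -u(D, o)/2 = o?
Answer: -179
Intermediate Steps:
u(D, o) = -2*o
s(O) = 53 + O (s(O) = 2 + (O + 51) = 2 + (51 + O) = 53 + O)
u(-212, 63) + s(-106) = -2*63 + (53 - 106) = -126 - 53 = -179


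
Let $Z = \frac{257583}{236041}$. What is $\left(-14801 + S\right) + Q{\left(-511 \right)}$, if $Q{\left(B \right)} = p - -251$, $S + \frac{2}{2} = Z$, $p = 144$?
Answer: $- \frac{3400385104}{236041} \approx -14406.0$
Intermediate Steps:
$Z = \frac{257583}{236041}$ ($Z = 257583 \cdot \frac{1}{236041} = \frac{257583}{236041} \approx 1.0913$)
$S = \frac{21542}{236041}$ ($S = -1 + \frac{257583}{236041} = \frac{21542}{236041} \approx 0.091264$)
$Q{\left(B \right)} = 395$ ($Q{\left(B \right)} = 144 - -251 = 144 + 251 = 395$)
$\left(-14801 + S\right) + Q{\left(-511 \right)} = \left(-14801 + \frac{21542}{236041}\right) + 395 = - \frac{3493621299}{236041} + 395 = - \frac{3400385104}{236041}$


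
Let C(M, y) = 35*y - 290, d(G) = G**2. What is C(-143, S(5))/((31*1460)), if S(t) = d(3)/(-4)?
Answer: -295/36208 ≈ -0.0081474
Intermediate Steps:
S(t) = -9/4 (S(t) = 3**2/(-4) = 9*(-1/4) = -9/4)
C(M, y) = -290 + 35*y
C(-143, S(5))/((31*1460)) = (-290 + 35*(-9/4))/((31*1460)) = (-290 - 315/4)/45260 = -1475/4*1/45260 = -295/36208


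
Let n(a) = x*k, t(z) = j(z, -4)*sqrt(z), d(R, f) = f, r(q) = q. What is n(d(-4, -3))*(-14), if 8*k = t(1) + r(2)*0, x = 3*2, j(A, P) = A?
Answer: -21/2 ≈ -10.500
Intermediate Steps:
t(z) = z**(3/2) (t(z) = z*sqrt(z) = z**(3/2))
x = 6
k = 1/8 (k = (1**(3/2) + 2*0)/8 = (1 + 0)/8 = (1/8)*1 = 1/8 ≈ 0.12500)
n(a) = 3/4 (n(a) = 6*(1/8) = 3/4)
n(d(-4, -3))*(-14) = (3/4)*(-14) = -21/2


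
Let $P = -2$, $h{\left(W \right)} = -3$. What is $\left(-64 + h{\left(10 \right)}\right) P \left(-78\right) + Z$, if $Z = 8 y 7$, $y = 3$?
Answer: $-10284$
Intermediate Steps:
$Z = 168$ ($Z = 8 \cdot 3 \cdot 7 = 24 \cdot 7 = 168$)
$\left(-64 + h{\left(10 \right)}\right) P \left(-78\right) + Z = \left(-64 - 3\right) \left(-2\right) \left(-78\right) + 168 = \left(-67\right) \left(-2\right) \left(-78\right) + 168 = 134 \left(-78\right) + 168 = -10452 + 168 = -10284$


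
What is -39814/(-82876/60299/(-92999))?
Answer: -111633413576807/41438 ≈ -2.6940e+9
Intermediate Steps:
-39814/(-82876/60299/(-92999)) = -39814/(-82876*1/60299*(-1/92999)) = -39814/((-82876/60299*(-1/92999))) = -39814/82876/5607746701 = -39814*5607746701/82876 = -111633413576807/41438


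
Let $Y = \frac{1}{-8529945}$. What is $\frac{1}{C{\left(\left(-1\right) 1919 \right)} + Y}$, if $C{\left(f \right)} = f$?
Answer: $- \frac{8529945}{16368964456} \approx -0.0005211$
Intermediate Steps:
$Y = - \frac{1}{8529945} \approx -1.1723 \cdot 10^{-7}$
$\frac{1}{C{\left(\left(-1\right) 1919 \right)} + Y} = \frac{1}{\left(-1\right) 1919 - \frac{1}{8529945}} = \frac{1}{-1919 - \frac{1}{8529945}} = \frac{1}{- \frac{16368964456}{8529945}} = - \frac{8529945}{16368964456}$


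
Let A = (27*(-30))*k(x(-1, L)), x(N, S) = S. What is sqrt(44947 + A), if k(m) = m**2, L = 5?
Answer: sqrt(24697) ≈ 157.15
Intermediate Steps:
A = -20250 (A = (27*(-30))*5**2 = -810*25 = -20250)
sqrt(44947 + A) = sqrt(44947 - 20250) = sqrt(24697)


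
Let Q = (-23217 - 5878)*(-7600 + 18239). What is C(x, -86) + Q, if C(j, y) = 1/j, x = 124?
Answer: -38383171419/124 ≈ -3.0954e+8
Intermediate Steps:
Q = -309541705 (Q = -29095*10639 = -309541705)
C(x, -86) + Q = 1/124 - 309541705 = -38383171419/124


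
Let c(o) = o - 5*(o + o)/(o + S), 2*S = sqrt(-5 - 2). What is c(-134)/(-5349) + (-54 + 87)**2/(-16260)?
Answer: -83411039417/2082494182980 + 2680*I*sqrt(7)/384224019 ≈ -0.040053 + 1.8454e-5*I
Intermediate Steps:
S = I*sqrt(7)/2 (S = sqrt(-5 - 2)/2 = sqrt(-7)/2 = (I*sqrt(7))/2 = I*sqrt(7)/2 ≈ 1.3229*I)
c(o) = o - 10*o/(o + I*sqrt(7)/2) (c(o) = o - 5*(o + o)/(o + I*sqrt(7)/2) = o - 5*2*o/(o + I*sqrt(7)/2) = o - 10*o/(o + I*sqrt(7)/2))
c(-134)/(-5349) + (-54 + 87)**2/(-16260) = -134*(-20 + 2*(-134) + I*sqrt(7))/(2*(-134) + I*sqrt(7))/(-5349) + (-54 + 87)**2/(-16260) = -134*(-20 - 268 + I*sqrt(7))/(-268 + I*sqrt(7))*(-1/5349) + 33**2*(-1/16260) = -134*(-288 + I*sqrt(7))/(-268 + I*sqrt(7))*(-1/5349) + 1089*(-1/16260) = 134*(-288 + I*sqrt(7))/(5349*(-268 + I*sqrt(7))) - 363/5420 = -363/5420 + 134*(-288 + I*sqrt(7))/(5349*(-268 + I*sqrt(7)))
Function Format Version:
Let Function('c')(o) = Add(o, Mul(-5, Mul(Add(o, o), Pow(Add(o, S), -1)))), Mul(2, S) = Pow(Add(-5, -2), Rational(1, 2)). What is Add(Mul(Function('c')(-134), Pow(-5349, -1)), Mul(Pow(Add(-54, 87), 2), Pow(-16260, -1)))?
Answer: Add(Rational(-83411039417, 2082494182980), Mul(Rational(2680, 384224019), I, Pow(7, Rational(1, 2)))) ≈ Add(-0.040053, Mul(1.8454e-5, I))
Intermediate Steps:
S = Mul(Rational(1, 2), I, Pow(7, Rational(1, 2))) (S = Mul(Rational(1, 2), Pow(Add(-5, -2), Rational(1, 2))) = Mul(Rational(1, 2), Pow(-7, Rational(1, 2))) = Mul(Rational(1, 2), Mul(I, Pow(7, Rational(1, 2)))) = Mul(Rational(1, 2), I, Pow(7, Rational(1, 2))) ≈ Mul(1.3229, I))
Function('c')(o) = Add(o, Mul(-10, o, Pow(Add(o, Mul(Rational(1, 2), I, Pow(7, Rational(1, 2)))), -1))) (Function('c')(o) = Add(o, Mul(-5, Mul(Add(o, o), Pow(Add(o, Mul(Rational(1, 2), I, Pow(7, Rational(1, 2)))), -1)))) = Add(o, Mul(-5, Mul(Mul(2, o), Pow(Add(o, Mul(Rational(1, 2), I, Pow(7, Rational(1, 2)))), -1)))) = Add(o, Mul(-5, Mul(2, o, Pow(Add(o, Mul(Rational(1, 2), I, Pow(7, Rational(1, 2)))), -1)))) = Add(o, Mul(-10, o, Pow(Add(o, Mul(Rational(1, 2), I, Pow(7, Rational(1, 2)))), -1))))
Add(Mul(Function('c')(-134), Pow(-5349, -1)), Mul(Pow(Add(-54, 87), 2), Pow(-16260, -1))) = Add(Mul(Mul(-134, Pow(Add(Mul(2, -134), Mul(I, Pow(7, Rational(1, 2)))), -1), Add(-20, Mul(2, -134), Mul(I, Pow(7, Rational(1, 2))))), Pow(-5349, -1)), Mul(Pow(Add(-54, 87), 2), Pow(-16260, -1))) = Add(Mul(Mul(-134, Pow(Add(-268, Mul(I, Pow(7, Rational(1, 2)))), -1), Add(-20, -268, Mul(I, Pow(7, Rational(1, 2))))), Rational(-1, 5349)), Mul(Pow(33, 2), Rational(-1, 16260))) = Add(Mul(Mul(-134, Pow(Add(-268, Mul(I, Pow(7, Rational(1, 2)))), -1), Add(-288, Mul(I, Pow(7, Rational(1, 2))))), Rational(-1, 5349)), Mul(1089, Rational(-1, 16260))) = Add(Mul(Rational(134, 5349), Pow(Add(-268, Mul(I, Pow(7, Rational(1, 2)))), -1), Add(-288, Mul(I, Pow(7, Rational(1, 2))))), Rational(-363, 5420)) = Add(Rational(-363, 5420), Mul(Rational(134, 5349), Pow(Add(-268, Mul(I, Pow(7, Rational(1, 2)))), -1), Add(-288, Mul(I, Pow(7, Rational(1, 2))))))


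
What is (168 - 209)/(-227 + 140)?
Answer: 41/87 ≈ 0.47126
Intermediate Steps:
(168 - 209)/(-227 + 140) = -41/(-87) = -41*(-1/87) = 41/87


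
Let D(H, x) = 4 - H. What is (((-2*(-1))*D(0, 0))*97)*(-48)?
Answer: -37248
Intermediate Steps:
(((-2*(-1))*D(0, 0))*97)*(-48) = (((-2*(-1))*(4 - 1*0))*97)*(-48) = ((2*(4 + 0))*97)*(-48) = ((2*4)*97)*(-48) = (8*97)*(-48) = 776*(-48) = -37248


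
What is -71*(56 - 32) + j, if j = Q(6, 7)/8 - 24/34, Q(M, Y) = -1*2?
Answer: -115937/68 ≈ -1705.0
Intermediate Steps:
Q(M, Y) = -2
j = -65/68 (j = -2/8 - 24/34 = -2*⅛ - 24*1/34 = -¼ - 12/17 = -65/68 ≈ -0.95588)
-71*(56 - 32) + j = -71*(56 - 32) - 65/68 = -71*24 - 65/68 = -1704 - 65/68 = -115937/68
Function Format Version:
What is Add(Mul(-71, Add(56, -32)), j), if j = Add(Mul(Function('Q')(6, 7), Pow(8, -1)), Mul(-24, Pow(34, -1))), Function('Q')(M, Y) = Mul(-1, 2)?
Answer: Rational(-115937, 68) ≈ -1705.0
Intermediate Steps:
Function('Q')(M, Y) = -2
j = Rational(-65, 68) (j = Add(Mul(-2, Pow(8, -1)), Mul(-24, Pow(34, -1))) = Add(Mul(-2, Rational(1, 8)), Mul(-24, Rational(1, 34))) = Add(Rational(-1, 4), Rational(-12, 17)) = Rational(-65, 68) ≈ -0.95588)
Add(Mul(-71, Add(56, -32)), j) = Add(Mul(-71, Add(56, -32)), Rational(-65, 68)) = Add(Mul(-71, 24), Rational(-65, 68)) = Add(-1704, Rational(-65, 68)) = Rational(-115937, 68)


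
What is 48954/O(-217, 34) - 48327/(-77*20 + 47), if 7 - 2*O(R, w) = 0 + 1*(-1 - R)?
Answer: -136076301/312037 ≈ -436.09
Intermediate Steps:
O(R, w) = 4 + R/2 (O(R, w) = 7/2 - (0 + 1*(-1 - R))/2 = 7/2 - (0 + (-1 - R))/2 = 7/2 - (-1 - R)/2 = 7/2 + (1/2 + R/2) = 4 + R/2)
48954/O(-217, 34) - 48327/(-77*20 + 47) = 48954/(4 + (1/2)*(-217)) - 48327/(-77*20 + 47) = 48954/(4 - 217/2) - 48327/(-1540 + 47) = 48954/(-209/2) - 48327/(-1493) = 48954*(-2/209) - 48327*(-1/1493) = -97908/209 + 48327/1493 = -136076301/312037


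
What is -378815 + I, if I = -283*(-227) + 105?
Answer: -314469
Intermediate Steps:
I = 64346 (I = 64241 + 105 = 64346)
-378815 + I = -378815 + 64346 = -314469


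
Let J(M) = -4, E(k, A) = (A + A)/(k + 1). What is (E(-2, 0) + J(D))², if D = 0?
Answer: 16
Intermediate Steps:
E(k, A) = 2*A/(1 + k) (E(k, A) = (2*A)/(1 + k) = 2*A/(1 + k))
(E(-2, 0) + J(D))² = (2*0/(1 - 2) - 4)² = (2*0/(-1) - 4)² = (2*0*(-1) - 4)² = (0 - 4)² = (-4)² = 16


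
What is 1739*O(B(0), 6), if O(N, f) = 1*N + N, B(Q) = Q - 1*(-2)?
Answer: 6956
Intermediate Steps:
B(Q) = 2 + Q (B(Q) = Q + 2 = 2 + Q)
O(N, f) = 2*N (O(N, f) = N + N = 2*N)
1739*O(B(0), 6) = 1739*(2*(2 + 0)) = 1739*(2*2) = 1739*4 = 6956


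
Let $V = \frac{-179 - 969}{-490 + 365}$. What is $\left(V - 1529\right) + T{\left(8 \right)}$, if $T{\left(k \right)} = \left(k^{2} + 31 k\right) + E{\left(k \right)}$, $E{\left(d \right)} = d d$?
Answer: $- \frac{142977}{125} \approx -1143.8$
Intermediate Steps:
$E{\left(d \right)} = d^{2}$
$T{\left(k \right)} = 2 k^{2} + 31 k$ ($T{\left(k \right)} = \left(k^{2} + 31 k\right) + k^{2} = 2 k^{2} + 31 k$)
$V = \frac{1148}{125}$ ($V = - \frac{1148}{-125} = \left(-1148\right) \left(- \frac{1}{125}\right) = \frac{1148}{125} \approx 9.184$)
$\left(V - 1529\right) + T{\left(8 \right)} = \left(\frac{1148}{125} - 1529\right) + 8 \left(31 + 2 \cdot 8\right) = - \frac{189977}{125} + 8 \left(31 + 16\right) = - \frac{189977}{125} + 8 \cdot 47 = - \frac{189977}{125} + 376 = - \frac{142977}{125}$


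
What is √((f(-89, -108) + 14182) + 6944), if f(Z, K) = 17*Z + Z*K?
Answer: 5*√1169 ≈ 170.95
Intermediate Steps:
f(Z, K) = 17*Z + K*Z
√((f(-89, -108) + 14182) + 6944) = √((-89*(17 - 108) + 14182) + 6944) = √((-89*(-91) + 14182) + 6944) = √((8099 + 14182) + 6944) = √(22281 + 6944) = √29225 = 5*√1169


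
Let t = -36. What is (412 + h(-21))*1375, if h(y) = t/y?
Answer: 3982000/7 ≈ 5.6886e+5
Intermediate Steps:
h(y) = -36/y
(412 + h(-21))*1375 = (412 - 36/(-21))*1375 = (412 - 36*(-1/21))*1375 = (412 + 12/7)*1375 = (2896/7)*1375 = 3982000/7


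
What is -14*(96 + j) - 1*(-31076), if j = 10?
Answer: 29592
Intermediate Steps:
-14*(96 + j) - 1*(-31076) = -14*(96 + 10) - 1*(-31076) = -14*106 + 31076 = -1484 + 31076 = 29592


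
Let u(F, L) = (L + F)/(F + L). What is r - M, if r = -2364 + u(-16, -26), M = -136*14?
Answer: -459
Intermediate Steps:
u(F, L) = 1 (u(F, L) = (F + L)/(F + L) = 1)
M = -1904
r = -2363 (r = -2364 + 1 = -2363)
r - M = -2363 - 1*(-1904) = -2363 + 1904 = -459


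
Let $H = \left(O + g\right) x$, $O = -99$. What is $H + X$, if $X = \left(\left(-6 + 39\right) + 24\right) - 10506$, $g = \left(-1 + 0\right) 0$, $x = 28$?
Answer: $-13221$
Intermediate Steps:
$g = 0$ ($g = \left(-1\right) 0 = 0$)
$X = -10449$ ($X = \left(33 + 24\right) - 10506 = 57 - 10506 = -10449$)
$H = -2772$ ($H = \left(-99 + 0\right) 28 = \left(-99\right) 28 = -2772$)
$H + X = -2772 - 10449 = -13221$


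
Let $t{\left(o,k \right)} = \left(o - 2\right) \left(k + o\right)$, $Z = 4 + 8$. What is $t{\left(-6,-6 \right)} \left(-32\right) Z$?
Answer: $-36864$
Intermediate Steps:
$Z = 12$
$t{\left(o,k \right)} = \left(-2 + o\right) \left(k + o\right)$
$t{\left(-6,-6 \right)} \left(-32\right) Z = \left(\left(-6\right)^{2} - -12 - -12 - -36\right) \left(-32\right) 12 = \left(36 + 12 + 12 + 36\right) \left(-32\right) 12 = 96 \left(-32\right) 12 = \left(-3072\right) 12 = -36864$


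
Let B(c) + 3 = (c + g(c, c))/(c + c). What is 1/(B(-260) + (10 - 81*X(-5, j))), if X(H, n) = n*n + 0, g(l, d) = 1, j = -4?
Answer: -520/670021 ≈ -0.00077610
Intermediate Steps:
X(H, n) = n**2 (X(H, n) = n**2 + 0 = n**2)
B(c) = -3 + (1 + c)/(2*c) (B(c) = -3 + (c + 1)/(c + c) = -3 + (1 + c)/((2*c)) = -3 + (1 + c)*(1/(2*c)) = -3 + (1 + c)/(2*c))
1/(B(-260) + (10 - 81*X(-5, j))) = 1/((1/2)*(1 - 5*(-260))/(-260) + (10 - 81*(-4)**2)) = 1/((1/2)*(-1/260)*(1 + 1300) + (10 - 81*16)) = 1/((1/2)*(-1/260)*1301 + (10 - 1296)) = 1/(-1301/520 - 1286) = 1/(-670021/520) = -520/670021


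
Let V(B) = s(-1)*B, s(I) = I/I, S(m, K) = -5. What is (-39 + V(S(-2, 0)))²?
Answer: 1936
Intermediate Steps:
s(I) = 1
V(B) = B (V(B) = 1*B = B)
(-39 + V(S(-2, 0)))² = (-39 - 5)² = (-44)² = 1936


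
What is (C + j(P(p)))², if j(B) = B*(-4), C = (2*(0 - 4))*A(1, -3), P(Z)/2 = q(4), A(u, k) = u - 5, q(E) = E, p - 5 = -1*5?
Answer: 0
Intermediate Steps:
p = 0 (p = 5 - 1*5 = 5 - 5 = 0)
A(u, k) = -5 + u
P(Z) = 8 (P(Z) = 2*4 = 8)
C = 32 (C = (2*(0 - 4))*(-5 + 1) = (2*(-4))*(-4) = -8*(-4) = 32)
j(B) = -4*B
(C + j(P(p)))² = (32 - 4*8)² = (32 - 32)² = 0² = 0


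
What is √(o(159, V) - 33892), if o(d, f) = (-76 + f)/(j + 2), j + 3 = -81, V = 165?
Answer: I*√227897106/82 ≈ 184.1*I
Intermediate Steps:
j = -84 (j = -3 - 81 = -84)
o(d, f) = 38/41 - f/82 (o(d, f) = (-76 + f)/(-84 + 2) = (-76 + f)/(-82) = (-76 + f)*(-1/82) = 38/41 - f/82)
√(o(159, V) - 33892) = √((38/41 - 1/82*165) - 33892) = √((38/41 - 165/82) - 33892) = √(-89/82 - 33892) = √(-2779233/82) = I*√227897106/82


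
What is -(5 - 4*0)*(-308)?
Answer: 1540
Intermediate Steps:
-(5 - 4*0)*(-308) = -(5 + 0)*(-308) = -1*5*(-308) = -5*(-308) = 1540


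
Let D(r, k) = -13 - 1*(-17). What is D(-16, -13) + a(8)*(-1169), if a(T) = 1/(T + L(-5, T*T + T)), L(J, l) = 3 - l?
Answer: 1413/61 ≈ 23.164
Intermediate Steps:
D(r, k) = 4 (D(r, k) = -13 + 17 = 4)
a(T) = 1/(3 - T²) (a(T) = 1/(T + (3 - (T*T + T))) = 1/(T + (3 - (T² + T))) = 1/(T + (3 - (T + T²))) = 1/(T + (3 + (-T - T²))) = 1/(T + (3 - T - T²)) = 1/(3 - T²))
D(-16, -13) + a(8)*(-1169) = 4 - 1/(-3 + 8²)*(-1169) = 4 - 1/(-3 + 64)*(-1169) = 4 - 1/61*(-1169) = 4 + 1169/61 = 1413/61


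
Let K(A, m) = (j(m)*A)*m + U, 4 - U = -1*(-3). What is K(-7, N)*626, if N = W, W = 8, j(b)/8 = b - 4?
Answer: -1121166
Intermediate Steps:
U = 1 (U = 4 - (-1)*(-3) = 4 - 1*3 = 4 - 3 = 1)
j(b) = -32 + 8*b (j(b) = 8*(b - 4) = 8*(-4 + b) = -32 + 8*b)
N = 8
K(A, m) = 1 + A*m*(-32 + 8*m) (K(A, m) = ((-32 + 8*m)*A)*m + 1 = (A*(-32 + 8*m))*m + 1 = A*m*(-32 + 8*m) + 1 = 1 + A*m*(-32 + 8*m))
K(-7, N)*626 = (1 + 8*(-7)*8*(-4 + 8))*626 = (1 + 8*(-7)*8*4)*626 = (1 - 1792)*626 = -1791*626 = -1121166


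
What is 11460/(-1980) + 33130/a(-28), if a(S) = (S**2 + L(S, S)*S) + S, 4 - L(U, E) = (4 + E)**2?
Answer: -1055081/276738 ≈ -3.8126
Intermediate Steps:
L(U, E) = 4 - (4 + E)**2
a(S) = S + S**2 + S*(4 - (4 + S)**2) (a(S) = (S**2 + (4 - (4 + S)**2)*S) + S = (S**2 + S*(4 - (4 + S)**2)) + S = S + S**2 + S*(4 - (4 + S)**2))
11460/(-1980) + 33130/a(-28) = 11460/(-1980) + 33130/((-28*(5 - 28 - (4 - 28)**2))) = 11460*(-1/1980) + 33130/((-28*(5 - 28 - 1*(-24)**2))) = -191/33 + 33130/((-28*(5 - 28 - 1*576))) = -191/33 + 33130/((-28*(5 - 28 - 576))) = -191/33 + 33130/((-28*(-599))) = -191/33 + 33130/16772 = -191/33 + 33130*(1/16772) = -191/33 + 16565/8386 = -1055081/276738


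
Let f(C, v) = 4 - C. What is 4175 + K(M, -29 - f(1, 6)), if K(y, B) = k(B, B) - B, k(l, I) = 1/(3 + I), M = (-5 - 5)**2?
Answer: 122002/29 ≈ 4207.0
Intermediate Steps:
M = 100 (M = (-10)**2 = 100)
K(y, B) = 1/(3 + B) - B
4175 + K(M, -29 - f(1, 6)) = 4175 + (1 - (-29 - (4 - 1*1))*(3 + (-29 - (4 - 1*1))))/(3 + (-29 - (4 - 1*1))) = 4175 + (1 - (-29 - (4 - 1))*(3 + (-29 - (4 - 1))))/(3 + (-29 - (4 - 1))) = 4175 + (1 - (-29 - 1*3)*(3 + (-29 - 1*3)))/(3 + (-29 - 1*3)) = 4175 + (1 - (-29 - 3)*(3 + (-29 - 3)))/(3 + (-29 - 3)) = 4175 + (1 - 1*(-32)*(3 - 32))/(3 - 32) = 4175 + (1 - 1*(-32)*(-29))/(-29) = 4175 - (1 - 928)/29 = 4175 - 1/29*(-927) = 4175 + 927/29 = 122002/29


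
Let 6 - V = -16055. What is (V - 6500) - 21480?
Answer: -11919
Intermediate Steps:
V = 16061 (V = 6 - 1*(-16055) = 6 + 16055 = 16061)
(V - 6500) - 21480 = (16061 - 6500) - 21480 = 9561 - 21480 = -11919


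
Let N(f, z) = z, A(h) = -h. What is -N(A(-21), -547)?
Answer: 547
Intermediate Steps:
-N(A(-21), -547) = -1*(-547) = 547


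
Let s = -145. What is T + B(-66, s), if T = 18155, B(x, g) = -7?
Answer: 18148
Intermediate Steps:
T + B(-66, s) = 18155 - 7 = 18148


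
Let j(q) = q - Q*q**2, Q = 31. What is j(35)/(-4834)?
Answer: 18970/2417 ≈ 7.8486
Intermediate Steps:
j(q) = q - 31*q**2
j(35)/(-4834) = (35*(1 - 31*35))/(-4834) = (35*(1 - 1085))*(-1/4834) = (35*(-1084))*(-1/4834) = -37940*(-1/4834) = 18970/2417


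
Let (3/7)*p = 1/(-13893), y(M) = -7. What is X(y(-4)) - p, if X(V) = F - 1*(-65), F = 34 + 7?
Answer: 4417981/41679 ≈ 106.00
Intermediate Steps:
F = 41
p = -7/41679 (p = (7/3)/(-13893) = (7/3)*(-1/13893) = -7/41679 ≈ -0.00016795)
X(V) = 106 (X(V) = 41 - 1*(-65) = 41 + 65 = 106)
X(y(-4)) - p = 106 - 1*(-7/41679) = 106 + 7/41679 = 4417981/41679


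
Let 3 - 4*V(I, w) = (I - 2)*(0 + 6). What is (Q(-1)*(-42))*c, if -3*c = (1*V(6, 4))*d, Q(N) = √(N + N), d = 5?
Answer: -735*I*√2/2 ≈ -519.72*I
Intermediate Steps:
V(I, w) = 15/4 - 3*I/2 (V(I, w) = ¾ - (I - 2)*(0 + 6)/4 = ¾ - (-2 + I)*6/4 = ¾ - (-12 + 6*I)/4 = ¾ + (3 - 3*I/2) = 15/4 - 3*I/2)
Q(N) = √2*√N (Q(N) = √(2*N) = √2*√N)
c = 35/4 (c = -1*(15/4 - 3/2*6)*5/3 = -1*(15/4 - 9)*5/3 = -1*(-21/4)*5/3 = -(-7)*5/4 = -⅓*(-105/4) = 35/4 ≈ 8.7500)
(Q(-1)*(-42))*c = ((√2*√(-1))*(-42))*(35/4) = ((√2*I)*(-42))*(35/4) = ((I*√2)*(-42))*(35/4) = -42*I*√2*(35/4) = -735*I*√2/2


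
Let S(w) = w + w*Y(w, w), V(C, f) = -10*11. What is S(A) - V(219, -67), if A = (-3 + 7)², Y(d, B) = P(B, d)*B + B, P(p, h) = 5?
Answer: 1662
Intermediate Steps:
Y(d, B) = 6*B (Y(d, B) = 5*B + B = 6*B)
A = 16 (A = 4² = 16)
V(C, f) = -110
S(w) = w + 6*w² (S(w) = w + w*(6*w) = w + 6*w²)
S(A) - V(219, -67) = 16*(1 + 6*16) - 1*(-110) = 16*(1 + 96) + 110 = 16*97 + 110 = 1552 + 110 = 1662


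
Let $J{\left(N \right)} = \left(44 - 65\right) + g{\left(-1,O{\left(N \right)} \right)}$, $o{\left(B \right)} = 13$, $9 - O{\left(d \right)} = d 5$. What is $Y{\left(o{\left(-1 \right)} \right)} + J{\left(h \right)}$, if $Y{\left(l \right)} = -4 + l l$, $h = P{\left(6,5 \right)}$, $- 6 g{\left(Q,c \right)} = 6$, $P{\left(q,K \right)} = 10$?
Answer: $143$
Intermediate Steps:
$O{\left(d \right)} = 9 - 5 d$ ($O{\left(d \right)} = 9 - d 5 = 9 - 5 d$)
$g{\left(Q,c \right)} = -1$ ($g{\left(Q,c \right)} = \left(- \frac{1}{6}\right) 6 = -1$)
$h = 10$
$Y{\left(l \right)} = -4 + l^{2}$
$J{\left(N \right)} = -22$ ($J{\left(N \right)} = \left(44 - 65\right) - 1 = -21 - 1 = -22$)
$Y{\left(o{\left(-1 \right)} \right)} + J{\left(h \right)} = \left(-4 + 13^{2}\right) - 22 = \left(-4 + 169\right) - 22 = 165 - 22 = 143$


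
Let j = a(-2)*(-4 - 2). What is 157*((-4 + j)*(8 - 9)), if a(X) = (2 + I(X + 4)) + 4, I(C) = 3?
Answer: 9106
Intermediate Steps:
a(X) = 9 (a(X) = (2 + 3) + 4 = 5 + 4 = 9)
j = -54 (j = 9*(-4 - 2) = 9*(-6) = -54)
157*((-4 + j)*(8 - 9)) = 157*((-4 - 54)*(8 - 9)) = 157*(-58*(-1)) = 157*58 = 9106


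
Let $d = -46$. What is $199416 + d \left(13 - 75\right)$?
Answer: $202268$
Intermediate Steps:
$199416 + d \left(13 - 75\right) = 199416 - 46 \left(13 - 75\right) = 199416 - -2852 = 199416 + 2852 = 202268$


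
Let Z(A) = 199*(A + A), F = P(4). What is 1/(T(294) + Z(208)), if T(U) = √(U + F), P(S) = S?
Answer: 41392/3426595179 - √298/6853190358 ≈ 1.2077e-5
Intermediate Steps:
F = 4
T(U) = √(4 + U) (T(U) = √(U + 4) = √(4 + U))
Z(A) = 398*A (Z(A) = 199*(2*A) = 398*A)
1/(T(294) + Z(208)) = 1/(√(4 + 294) + 398*208) = 1/(√298 + 82784) = 1/(82784 + √298)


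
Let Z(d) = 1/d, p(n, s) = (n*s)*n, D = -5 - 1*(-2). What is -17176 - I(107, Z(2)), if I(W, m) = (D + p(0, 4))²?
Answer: -17185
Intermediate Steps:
D = -3 (D = -5 + 2 = -3)
p(n, s) = s*n²
I(W, m) = 9 (I(W, m) = (-3 + 4*0²)² = (-3 + 4*0)² = (-3 + 0)² = (-3)² = 9)
-17176 - I(107, Z(2)) = -17176 - 1*9 = -17176 - 9 = -17185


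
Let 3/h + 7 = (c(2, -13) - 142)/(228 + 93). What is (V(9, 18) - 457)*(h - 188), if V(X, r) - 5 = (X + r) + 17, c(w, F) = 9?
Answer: 2690418/35 ≈ 76869.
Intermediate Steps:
V(X, r) = 22 + X + r (V(X, r) = 5 + ((X + r) + 17) = 5 + (17 + X + r) = 22 + X + r)
h = -963/2380 (h = 3/(-7 + (9 - 142)/(228 + 93)) = 3/(-7 - 133/321) = 3/(-2380/321) = 3*(-321/2380) = -963/2380 ≈ -0.40462)
(V(9, 18) - 457)*(h - 188) = ((22 + 9 + 18) - 457)*(-963/2380 - 188) = (49 - 457)*(-448403/2380) = -408*(-448403/2380) = 2690418/35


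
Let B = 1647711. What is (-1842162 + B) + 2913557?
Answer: 2719106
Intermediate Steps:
(-1842162 + B) + 2913557 = (-1842162 + 1647711) + 2913557 = -194451 + 2913557 = 2719106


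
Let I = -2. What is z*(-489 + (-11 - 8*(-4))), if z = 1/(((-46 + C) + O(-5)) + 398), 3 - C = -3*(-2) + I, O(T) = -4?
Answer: -468/347 ≈ -1.3487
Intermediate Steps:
C = -1 (C = 3 - (-3*(-2) - 2) = 3 - (6 - 2) = 3 - 1*4 = 3 - 4 = -1)
z = 1/347 (z = 1/(((-46 - 1) - 4) + 398) = 1/((-47 - 4) + 398) = 1/(-51 + 398) = 1/347 ≈ 0.0028818)
z*(-489 + (-11 - 8*(-4))) = (-489 + (-11 - 8*(-4)))/347 = (-489 + (-11 + 32))/347 = (-489 + 21)/347 = (1/347)*(-468) = -468/347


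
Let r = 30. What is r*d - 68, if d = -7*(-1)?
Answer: 142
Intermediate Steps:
d = 7
r*d - 68 = 30*7 - 68 = 210 - 68 = 142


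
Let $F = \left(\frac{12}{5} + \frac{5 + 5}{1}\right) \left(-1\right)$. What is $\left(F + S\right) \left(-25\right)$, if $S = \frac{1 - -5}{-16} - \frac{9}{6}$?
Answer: $\frac{2855}{8} \approx 356.88$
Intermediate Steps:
$F = - \frac{62}{5}$ ($F = \left(12 \cdot \frac{1}{5} + 10 \cdot 1\right) \left(-1\right) = \left(\frac{12}{5} + 10\right) \left(-1\right) = \frac{62}{5} \left(-1\right) = - \frac{62}{5} \approx -12.4$)
$S = - \frac{15}{8}$ ($S = \left(1 + 5\right) \left(- \frac{1}{16}\right) - \frac{3}{2} = 6 \left(- \frac{1}{16}\right) - \frac{3}{2} = - \frac{3}{8} - \frac{3}{2} = - \frac{15}{8} \approx -1.875$)
$\left(F + S\right) \left(-25\right) = \left(- \frac{62}{5} - \frac{15}{8}\right) \left(-25\right) = \left(- \frac{571}{40}\right) \left(-25\right) = \frac{2855}{8}$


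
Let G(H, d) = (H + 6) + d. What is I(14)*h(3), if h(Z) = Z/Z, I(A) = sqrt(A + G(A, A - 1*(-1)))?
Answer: 7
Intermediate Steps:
G(H, d) = 6 + H + d (G(H, d) = (6 + H) + d = 6 + H + d)
I(A) = sqrt(7 + 3*A) (I(A) = sqrt(A + (6 + A + (A - 1*(-1)))) = sqrt(A + (6 + A + (A + 1))) = sqrt(A + (6 + A + (1 + A))) = sqrt(A + (7 + 2*A)) = sqrt(7 + 3*A))
h(Z) = 1
I(14)*h(3) = sqrt(7 + 3*14)*1 = sqrt(7 + 42)*1 = sqrt(49)*1 = 7*1 = 7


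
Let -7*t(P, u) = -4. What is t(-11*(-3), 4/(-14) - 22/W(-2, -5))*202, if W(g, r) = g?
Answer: 808/7 ≈ 115.43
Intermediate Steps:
t(P, u) = 4/7 (t(P, u) = -⅐*(-4) = 4/7)
t(-11*(-3), 4/(-14) - 22/W(-2, -5))*202 = (4/7)*202 = 808/7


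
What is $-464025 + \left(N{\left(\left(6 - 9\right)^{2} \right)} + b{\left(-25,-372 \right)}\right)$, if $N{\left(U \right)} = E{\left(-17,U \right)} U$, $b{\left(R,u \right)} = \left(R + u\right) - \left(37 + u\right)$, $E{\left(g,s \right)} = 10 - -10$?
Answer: $-463907$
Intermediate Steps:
$E{\left(g,s \right)} = 20$ ($E{\left(g,s \right)} = 10 + 10 = 20$)
$b{\left(R,u \right)} = -37 + R$
$N{\left(U \right)} = 20 U$
$-464025 + \left(N{\left(\left(6 - 9\right)^{2} \right)} + b{\left(-25,-372 \right)}\right) = -464025 + \left(20 \left(6 - 9\right)^{2} - 62\right) = -464025 - \left(62 - 20 \left(-3\right)^{2}\right) = -464025 + \left(20 \cdot 9 - 62\right) = -464025 + \left(180 - 62\right) = -464025 + 118 = -463907$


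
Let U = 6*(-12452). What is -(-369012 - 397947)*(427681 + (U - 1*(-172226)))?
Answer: 402803032005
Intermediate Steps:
U = -74712
-(-369012 - 397947)*(427681 + (U - 1*(-172226))) = -(-369012 - 397947)*(427681 + (-74712 - 1*(-172226))) = -(-766959)*(427681 + (-74712 + 172226)) = -(-766959)*(427681 + 97514) = -(-766959)*525195 = -1*(-402803032005) = 402803032005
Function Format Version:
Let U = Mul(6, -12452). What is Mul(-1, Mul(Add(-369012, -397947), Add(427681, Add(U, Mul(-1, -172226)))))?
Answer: 402803032005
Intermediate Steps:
U = -74712
Mul(-1, Mul(Add(-369012, -397947), Add(427681, Add(U, Mul(-1, -172226))))) = Mul(-1, Mul(Add(-369012, -397947), Add(427681, Add(-74712, Mul(-1, -172226))))) = Mul(-1, Mul(-766959, Add(427681, Add(-74712, 172226)))) = Mul(-1, Mul(-766959, Add(427681, 97514))) = Mul(-1, Mul(-766959, 525195)) = Mul(-1, -402803032005) = 402803032005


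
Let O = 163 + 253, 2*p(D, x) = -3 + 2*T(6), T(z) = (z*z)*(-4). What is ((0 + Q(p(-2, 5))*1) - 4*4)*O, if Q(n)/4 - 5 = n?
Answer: -240448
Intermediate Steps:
T(z) = -4*z**2 (T(z) = z**2*(-4) = -4*z**2)
p(D, x) = -291/2 (p(D, x) = (-3 + 2*(-4*6**2))/2 = (-3 + 2*(-4*36))/2 = (-3 + 2*(-144))/2 = (-3 - 288)/2 = (1/2)*(-291) = -291/2)
Q(n) = 20 + 4*n
O = 416
((0 + Q(p(-2, 5))*1) - 4*4)*O = ((0 + (20 + 4*(-291/2))*1) - 4*4)*416 = ((0 + (20 - 582)*1) - 16)*416 = ((0 - 562*1) - 16)*416 = ((0 - 562) - 16)*416 = (-562 - 16)*416 = -578*416 = -240448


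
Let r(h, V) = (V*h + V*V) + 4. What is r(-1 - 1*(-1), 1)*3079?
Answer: 15395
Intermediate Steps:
r(h, V) = 4 + V**2 + V*h (r(h, V) = (V*h + V**2) + 4 = (V**2 + V*h) + 4 = 4 + V**2 + V*h)
r(-1 - 1*(-1), 1)*3079 = (4 + 1**2 + 1*(-1 - 1*(-1)))*3079 = (4 + 1 + 1*(-1 + 1))*3079 = (4 + 1 + 1*0)*3079 = (4 + 1 + 0)*3079 = 5*3079 = 15395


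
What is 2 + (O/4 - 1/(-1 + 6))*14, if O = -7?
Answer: -253/10 ≈ -25.300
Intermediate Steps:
2 + (O/4 - 1/(-1 + 6))*14 = 2 + (-7/4 - 1/(-1 + 6))*14 = 2 + (-7*¼ - 1/5)*14 = 2 + (-7/4 - 1*⅕)*14 = 2 + (-7/4 - ⅕)*14 = 2 - 39/20*14 = 2 - 273/10 = -253/10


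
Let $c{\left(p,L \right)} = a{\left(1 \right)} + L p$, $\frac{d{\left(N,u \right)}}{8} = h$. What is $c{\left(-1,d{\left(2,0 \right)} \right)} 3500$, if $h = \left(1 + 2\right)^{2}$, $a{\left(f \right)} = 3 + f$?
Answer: $-238000$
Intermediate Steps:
$h = 9$ ($h = 3^{2} = 9$)
$d{\left(N,u \right)} = 72$ ($d{\left(N,u \right)} = 8 \cdot 9 = 72$)
$c{\left(p,L \right)} = 4 + L p$ ($c{\left(p,L \right)} = \left(3 + 1\right) + L p = 4 + L p$)
$c{\left(-1,d{\left(2,0 \right)} \right)} 3500 = \left(4 + 72 \left(-1\right)\right) 3500 = \left(4 - 72\right) 3500 = \left(-68\right) 3500 = -238000$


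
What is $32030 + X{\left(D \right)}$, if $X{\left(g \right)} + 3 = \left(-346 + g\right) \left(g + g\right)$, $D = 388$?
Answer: $64619$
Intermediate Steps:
$X{\left(g \right)} = -3 + 2 g \left(-346 + g\right)$ ($X{\left(g \right)} = -3 + \left(-346 + g\right) \left(g + g\right) = -3 + \left(-346 + g\right) 2 g = -3 + 2 g \left(-346 + g\right)$)
$32030 + X{\left(D \right)} = 32030 - \left(268499 - 301088\right) = 32030 - -32589 = 32030 + 32589 = 64619$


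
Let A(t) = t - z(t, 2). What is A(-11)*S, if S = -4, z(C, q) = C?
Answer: 0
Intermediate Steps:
A(t) = 0 (A(t) = t - t = 0)
A(-11)*S = 0*(-4) = 0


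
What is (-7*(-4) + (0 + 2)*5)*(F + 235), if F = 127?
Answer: 13756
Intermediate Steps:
(-7*(-4) + (0 + 2)*5)*(F + 235) = (-7*(-4) + (0 + 2)*5)*(127 + 235) = (28 + 2*5)*362 = (28 + 10)*362 = 38*362 = 13756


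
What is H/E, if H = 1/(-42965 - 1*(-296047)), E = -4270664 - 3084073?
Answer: -1/1861351549434 ≈ -5.3724e-13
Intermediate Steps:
E = -7354737
H = 1/253082 (H = 1/(-42965 + 296047) = 1/253082 ≈ 3.9513e-6)
H/E = (1/253082)/(-7354737) = (1/253082)*(-1/7354737) = -1/1861351549434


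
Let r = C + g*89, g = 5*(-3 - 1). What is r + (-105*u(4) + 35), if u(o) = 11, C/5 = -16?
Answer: -2980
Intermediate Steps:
C = -80 (C = 5*(-16) = -80)
g = -20 (g = 5*(-4) = -20)
r = -1860 (r = -80 - 20*89 = -80 - 1780 = -1860)
r + (-105*u(4) + 35) = -1860 + (-105*11 + 35) = -1860 + (-1155 + 35) = -1860 - 1120 = -2980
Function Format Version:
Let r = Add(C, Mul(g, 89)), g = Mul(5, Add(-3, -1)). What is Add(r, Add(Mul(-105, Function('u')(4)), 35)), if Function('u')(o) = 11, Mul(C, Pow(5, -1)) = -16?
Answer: -2980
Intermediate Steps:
C = -80 (C = Mul(5, -16) = -80)
g = -20 (g = Mul(5, -4) = -20)
r = -1860 (r = Add(-80, Mul(-20, 89)) = Add(-80, -1780) = -1860)
Add(r, Add(Mul(-105, Function('u')(4)), 35)) = Add(-1860, Add(Mul(-105, 11), 35)) = Add(-1860, Add(-1155, 35)) = Add(-1860, -1120) = -2980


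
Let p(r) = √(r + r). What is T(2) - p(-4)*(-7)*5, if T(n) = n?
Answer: 2 + 70*I*√2 ≈ 2.0 + 98.995*I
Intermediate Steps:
p(r) = √2*√r (p(r) = √(2*r) = √2*√r)
T(2) - p(-4)*(-7)*5 = 2 - (√2*√(-4))*(-7)*5 = 2 - (√2*(2*I))*(-7)*5 = 2 - (2*I*√2)*(-7)*5 = 2 - (-14*I*√2)*5 = 2 - (-70)*I*√2 = 2 + 70*I*√2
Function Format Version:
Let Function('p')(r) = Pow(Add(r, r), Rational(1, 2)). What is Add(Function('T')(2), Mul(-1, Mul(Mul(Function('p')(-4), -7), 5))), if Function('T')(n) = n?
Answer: Add(2, Mul(70, I, Pow(2, Rational(1, 2)))) ≈ Add(2.0000, Mul(98.995, I))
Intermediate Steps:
Function('p')(r) = Mul(Pow(2, Rational(1, 2)), Pow(r, Rational(1, 2))) (Function('p')(r) = Pow(Mul(2, r), Rational(1, 2)) = Mul(Pow(2, Rational(1, 2)), Pow(r, Rational(1, 2))))
Add(Function('T')(2), Mul(-1, Mul(Mul(Function('p')(-4), -7), 5))) = Add(2, Mul(-1, Mul(Mul(Mul(Pow(2, Rational(1, 2)), Pow(-4, Rational(1, 2))), -7), 5))) = Add(2, Mul(-1, Mul(Mul(Mul(Pow(2, Rational(1, 2)), Mul(2, I)), -7), 5))) = Add(2, Mul(-1, Mul(Mul(Mul(2, I, Pow(2, Rational(1, 2))), -7), 5))) = Add(2, Mul(-1, Mul(Mul(-14, I, Pow(2, Rational(1, 2))), 5))) = Add(2, Mul(-1, Mul(-70, I, Pow(2, Rational(1, 2))))) = Add(2, Mul(70, I, Pow(2, Rational(1, 2))))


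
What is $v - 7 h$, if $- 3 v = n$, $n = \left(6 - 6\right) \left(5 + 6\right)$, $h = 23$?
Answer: $-161$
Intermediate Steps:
$n = 0$ ($n = 0 \cdot 11 = 0$)
$v = 0$ ($v = \left(- \frac{1}{3}\right) 0 = 0$)
$v - 7 h = 0 - 161 = -161$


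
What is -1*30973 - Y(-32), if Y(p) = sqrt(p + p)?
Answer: -30973 - 8*I ≈ -30973.0 - 8.0*I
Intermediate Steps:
Y(p) = sqrt(2)*sqrt(p) (Y(p) = sqrt(2*p) = sqrt(2)*sqrt(p))
-1*30973 - Y(-32) = -1*30973 - sqrt(2)*sqrt(-32) = -30973 - sqrt(2)*4*I*sqrt(2) = -30973 - 8*I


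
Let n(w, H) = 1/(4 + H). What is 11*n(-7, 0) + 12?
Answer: 59/4 ≈ 14.750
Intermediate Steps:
11*n(-7, 0) + 12 = 11/(4 + 0) + 12 = 11/4 + 12 = 59/4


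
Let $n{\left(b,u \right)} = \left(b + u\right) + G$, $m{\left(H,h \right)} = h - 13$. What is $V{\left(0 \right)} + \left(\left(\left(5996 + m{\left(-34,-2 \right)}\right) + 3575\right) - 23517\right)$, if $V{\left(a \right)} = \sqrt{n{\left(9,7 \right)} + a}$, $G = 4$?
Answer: $-13961 + 2 \sqrt{5} \approx -13957.0$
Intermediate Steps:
$m{\left(H,h \right)} = -13 + h$ ($m{\left(H,h \right)} = h - 13 = -13 + h$)
$n{\left(b,u \right)} = 4 + b + u$ ($n{\left(b,u \right)} = \left(b + u\right) + 4 = 4 + b + u$)
$V{\left(a \right)} = \sqrt{20 + a}$ ($V{\left(a \right)} = \sqrt{\left(4 + 9 + 7\right) + a} = \sqrt{20 + a}$)
$V{\left(0 \right)} + \left(\left(\left(5996 + m{\left(-34,-2 \right)}\right) + 3575\right) - 23517\right) = \sqrt{20 + 0} + \left(\left(\left(5996 - 15\right) + 3575\right) - 23517\right) = \sqrt{20} + \left(\left(\left(5996 - 15\right) + 3575\right) - 23517\right) = 2 \sqrt{5} + \left(\left(5981 + 3575\right) - 23517\right) = 2 \sqrt{5} + \left(9556 - 23517\right) = 2 \sqrt{5} - 13961 = -13961 + 2 \sqrt{5}$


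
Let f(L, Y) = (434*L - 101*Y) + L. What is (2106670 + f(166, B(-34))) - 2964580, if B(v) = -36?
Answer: -782064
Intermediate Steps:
f(L, Y) = -101*Y + 435*L (f(L, Y) = (-101*Y + 434*L) + L = -101*Y + 435*L)
(2106670 + f(166, B(-34))) - 2964580 = (2106670 + (-101*(-36) + 435*166)) - 2964580 = (2106670 + (3636 + 72210)) - 2964580 = (2106670 + 75846) - 2964580 = 2182516 - 2964580 = -782064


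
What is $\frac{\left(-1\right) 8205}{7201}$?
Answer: $- \frac{8205}{7201} \approx -1.1394$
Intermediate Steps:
$\frac{\left(-1\right) 8205}{7201} = \left(-8205\right) \frac{1}{7201} = - \frac{8205}{7201}$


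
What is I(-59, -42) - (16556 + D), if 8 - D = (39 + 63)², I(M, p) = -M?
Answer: -6101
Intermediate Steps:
D = -10396 (D = 8 - (39 + 63)² = 8 - 1*102² = 8 - 1*10404 = 8 - 10404 = -10396)
I(-59, -42) - (16556 + D) = -1*(-59) - (16556 - 10396) = 59 - 1*6160 = 59 - 6160 = -6101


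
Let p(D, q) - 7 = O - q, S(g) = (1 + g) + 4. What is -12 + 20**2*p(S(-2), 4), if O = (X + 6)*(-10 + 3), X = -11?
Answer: 15188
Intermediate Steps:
S(g) = 5 + g
O = 35 (O = (-11 + 6)*(-10 + 3) = -5*(-7) = 35)
p(D, q) = 42 - q (p(D, q) = 7 + (35 - q) = 42 - q)
-12 + 20**2*p(S(-2), 4) = -12 + 20**2*(42 - 1*4) = -12 + 400*(42 - 4) = -12 + 400*38 = -12 + 15200 = 15188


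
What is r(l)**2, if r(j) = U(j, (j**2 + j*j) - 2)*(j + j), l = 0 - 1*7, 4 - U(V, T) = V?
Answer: 23716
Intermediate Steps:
U(V, T) = 4 - V
l = -7 (l = 0 - 7 = -7)
r(j) = 2*j*(4 - j) (r(j) = (4 - j)*(j + j) = (4 - j)*(2*j) = 2*j*(4 - j))
r(l)**2 = (2*(-7)*(4 - 1*(-7)))**2 = (2*(-7)*(4 + 7))**2 = (2*(-7)*11)**2 = (-154)**2 = 23716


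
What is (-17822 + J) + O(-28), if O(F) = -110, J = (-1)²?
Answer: -17931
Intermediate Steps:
J = 1
(-17822 + J) + O(-28) = (-17822 + 1) - 110 = -17821 - 110 = -17931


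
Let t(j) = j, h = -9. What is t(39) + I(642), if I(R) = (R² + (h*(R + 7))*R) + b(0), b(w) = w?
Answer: -3337719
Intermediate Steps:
I(R) = R² + R*(-63 - 9*R) (I(R) = (R² + (-9*(R + 7))*R) + 0 = (R² + (-9*(7 + R))*R) + 0 = (R² + (-63 - 9*R)*R) + 0 = (R² + R*(-63 - 9*R)) + 0 = R² + R*(-63 - 9*R))
t(39) + I(642) = 39 + 642*(-63 - 8*642) = 39 + 642*(-63 - 5136) = 39 + 642*(-5199) = 39 - 3337758 = -3337719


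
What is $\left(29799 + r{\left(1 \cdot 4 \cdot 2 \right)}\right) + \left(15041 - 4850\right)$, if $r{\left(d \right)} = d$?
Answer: $39998$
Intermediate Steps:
$\left(29799 + r{\left(1 \cdot 4 \cdot 2 \right)}\right) + \left(15041 - 4850\right) = \left(29799 + 1 \cdot 4 \cdot 2\right) + \left(15041 - 4850\right) = \left(29799 + 4 \cdot 2\right) + 10191 = \left(29799 + 8\right) + 10191 = 29807 + 10191 = 39998$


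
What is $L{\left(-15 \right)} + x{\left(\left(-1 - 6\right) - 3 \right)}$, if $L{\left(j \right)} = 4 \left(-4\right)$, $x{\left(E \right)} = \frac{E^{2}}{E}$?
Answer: $-26$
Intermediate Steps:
$x{\left(E \right)} = E$
$L{\left(j \right)} = -16$
$L{\left(-15 \right)} + x{\left(\left(-1 - 6\right) - 3 \right)} = -16 - 10 = -26$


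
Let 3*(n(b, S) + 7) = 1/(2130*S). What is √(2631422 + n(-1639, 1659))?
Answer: √32858015104699671390/3533670 ≈ 1622.2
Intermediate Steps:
n(b, S) = -7 + 1/(6390*S) (n(b, S) = -7 + 1/(3*((2130*S))) = -7 + (1/(2130*S))/3 = -7 + 1/(6390*S))
√(2631422 + n(-1639, 1659)) = √(2631422 + (-7 + (1/6390)/1659)) = √(2631422 + (-7 + (1/6390)*(1/1659))) = √(2631422 + (-7 + 1/10601010)) = √(2631422 - 74207069/10601010) = √(27895656729151/10601010) = √32858015104699671390/3533670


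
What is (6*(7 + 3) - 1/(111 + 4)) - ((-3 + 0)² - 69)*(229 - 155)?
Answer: 517499/115 ≈ 4500.0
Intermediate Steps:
(6*(7 + 3) - 1/(111 + 4)) - ((-3 + 0)² - 69)*(229 - 155) = (6*10 - 1/115) - ((-3)² - 69)*74 = (60 - 1*1/115) - (9 - 69)*74 = (60 - 1/115) - (-60)*74 = 6899/115 - 1*(-4440) = 6899/115 + 4440 = 517499/115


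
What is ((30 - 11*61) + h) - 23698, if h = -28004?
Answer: -52343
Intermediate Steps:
((30 - 11*61) + h) - 23698 = ((30 - 11*61) - 28004) - 23698 = ((30 - 671) - 28004) - 23698 = (-641 - 28004) - 23698 = -28645 - 23698 = -52343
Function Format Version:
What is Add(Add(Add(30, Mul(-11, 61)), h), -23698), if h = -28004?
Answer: -52343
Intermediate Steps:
Add(Add(Add(30, Mul(-11, 61)), h), -23698) = Add(Add(Add(30, Mul(-11, 61)), -28004), -23698) = Add(Add(Add(30, -671), -28004), -23698) = Add(Add(-641, -28004), -23698) = Add(-28645, -23698) = -52343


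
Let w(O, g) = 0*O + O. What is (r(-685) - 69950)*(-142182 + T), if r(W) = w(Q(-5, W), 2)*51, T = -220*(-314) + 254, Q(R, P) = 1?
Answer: 5092002352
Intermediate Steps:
w(O, g) = O (w(O, g) = 0 + O = O)
T = 69334 (T = 69080 + 254 = 69334)
r(W) = 51 (r(W) = 1*51 = 51)
(r(-685) - 69950)*(-142182 + T) = (51 - 69950)*(-142182 + 69334) = -69899*(-72848) = 5092002352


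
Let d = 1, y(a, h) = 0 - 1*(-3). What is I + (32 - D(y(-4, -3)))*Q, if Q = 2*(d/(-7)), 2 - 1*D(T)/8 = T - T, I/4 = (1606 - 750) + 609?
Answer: 40988/7 ≈ 5855.4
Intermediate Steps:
y(a, h) = 3 (y(a, h) = 0 + 3 = 3)
I = 5860 (I = 4*((1606 - 750) + 609) = 4*(856 + 609) = 4*1465 = 5860)
D(T) = 16 (D(T) = 16 - 8*(T - T) = 16 - 8*0 = 16 + 0 = 16)
Q = -2/7 (Q = 2*(1/(-7)) = 2*(1*(-⅐)) = 2*(-⅐) = -2/7 ≈ -0.28571)
I + (32 - D(y(-4, -3)))*Q = 5860 + (32 - 1*16)*(-2/7) = 5860 + (32 - 16)*(-2/7) = 5860 + 16*(-2/7) = 5860 - 32/7 = 40988/7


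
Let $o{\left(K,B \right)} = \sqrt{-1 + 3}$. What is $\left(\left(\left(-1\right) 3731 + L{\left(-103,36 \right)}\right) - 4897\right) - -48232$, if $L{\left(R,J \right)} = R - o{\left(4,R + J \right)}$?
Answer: $39501 - \sqrt{2} \approx 39500.0$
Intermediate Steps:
$o{\left(K,B \right)} = \sqrt{2}$
$L{\left(R,J \right)} = R - \sqrt{2}$
$\left(\left(\left(-1\right) 3731 + L{\left(-103,36 \right)}\right) - 4897\right) - -48232 = \left(\left(\left(-1\right) 3731 - \left(103 + \sqrt{2}\right)\right) - 4897\right) - -48232 = \left(\left(-3731 - \left(103 + \sqrt{2}\right)\right) - 4897\right) + 48232 = \left(\left(-3834 - \sqrt{2}\right) - 4897\right) + 48232 = \left(-8731 - \sqrt{2}\right) + 48232 = 39501 - \sqrt{2}$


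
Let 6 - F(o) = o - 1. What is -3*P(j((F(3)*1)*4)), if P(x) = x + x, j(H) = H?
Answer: -96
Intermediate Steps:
F(o) = 7 - o (F(o) = 6 - (o - 1) = 6 - (-1 + o) = 6 + (1 - o) = 7 - o)
P(x) = 2*x
-3*P(j((F(3)*1)*4)) = -6*((7 - 1*3)*1)*4 = -6*((7 - 3)*1)*4 = -6*(4*1)*4 = -6*4*4 = -6*16 = -3*32 = -96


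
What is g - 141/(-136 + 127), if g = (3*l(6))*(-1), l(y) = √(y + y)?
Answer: 47/3 - 6*√3 ≈ 5.2744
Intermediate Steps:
l(y) = √2*√y (l(y) = √(2*y) = √2*√y)
g = -6*√3 (g = (3*(√2*√6))*(-1) = (3*(2*√3))*(-1) = (6*√3)*(-1) = -6*√3 ≈ -10.392)
g - 141/(-136 + 127) = -6*√3 - 141/(-136 + 127) = -6*√3 - 141/(-9) = -6*√3 - ⅑*(-141) = -6*√3 + 47/3 = 47/3 - 6*√3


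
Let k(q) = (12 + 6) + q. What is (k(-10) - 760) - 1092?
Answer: -1844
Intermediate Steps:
k(q) = 18 + q
(k(-10) - 760) - 1092 = ((18 - 10) - 760) - 1092 = (8 - 760) - 1092 = -752 - 1092 = -1844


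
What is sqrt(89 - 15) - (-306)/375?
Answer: 102/125 + sqrt(74) ≈ 9.4183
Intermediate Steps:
sqrt(89 - 15) - (-306)/375 = sqrt(74) - (-306)/375 = sqrt(74) - 1*(-102/125) = sqrt(74) + 102/125 = 102/125 + sqrt(74)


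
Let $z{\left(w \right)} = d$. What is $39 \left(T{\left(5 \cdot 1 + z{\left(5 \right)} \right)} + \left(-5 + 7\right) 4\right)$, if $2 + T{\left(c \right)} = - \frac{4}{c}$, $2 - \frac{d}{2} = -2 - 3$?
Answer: $\frac{4290}{19} \approx 225.79$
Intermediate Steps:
$d = 14$ ($d = 4 - 2 \left(-2 - 3\right) = 4 - -10 = 4 + 10 = 14$)
$z{\left(w \right)} = 14$
$T{\left(c \right)} = -2 - \frac{4}{c}$
$39 \left(T{\left(5 \cdot 1 + z{\left(5 \right)} \right)} + \left(-5 + 7\right) 4\right) = 39 \left(\left(-2 - \frac{4}{5 \cdot 1 + 14}\right) + \left(-5 + 7\right) 4\right) = 39 \left(\left(-2 - \frac{4}{5 + 14}\right) + 2 \cdot 4\right) = 39 \left(\left(-2 - \frac{4}{19}\right) + 8\right) = 39 \left(- \frac{42}{19} + 8\right) = 39 \cdot \frac{110}{19} = \frac{4290}{19}$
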